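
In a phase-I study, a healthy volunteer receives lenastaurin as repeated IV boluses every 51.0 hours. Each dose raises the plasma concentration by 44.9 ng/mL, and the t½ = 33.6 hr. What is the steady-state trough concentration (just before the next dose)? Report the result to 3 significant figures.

k = ln 2 / 33.6 = 0.02063 hr⁻¹
Fraction remaining after one interval: e^(−kτ) = e^(−0.02063 × 51.0) = 0.3492
R = 1 / (1 − 0.3492) = 1.537
Css,max = 44.9 × 1.537 = 68.99 ng/mL
Css,min = Css,max × e^(−kτ) = 68.99 × 0.3492 ≈ 24.1 ng/mL

24.1 ng/mL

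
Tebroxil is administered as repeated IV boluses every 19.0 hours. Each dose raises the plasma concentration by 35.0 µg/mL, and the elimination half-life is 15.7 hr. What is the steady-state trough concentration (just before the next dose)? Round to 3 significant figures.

26.6 µg/mL

k = ln 2 / 15.7 = 0.04415 hr⁻¹
Fraction remaining after one interval: e^(−kτ) = e^(−0.04415 × 19.0) = 0.4322
R = 1 / (1 − 0.4322) = 1.761
Css,max = 35.0 × 1.761 = 61.64 µg/mL
Css,min = Css,max × e^(−kτ) = 61.64 × 0.4322 ≈ 26.6 µg/mL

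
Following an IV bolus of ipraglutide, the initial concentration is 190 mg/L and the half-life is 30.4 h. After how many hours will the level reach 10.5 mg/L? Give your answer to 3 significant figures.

127 hours

k = ln 2 / 30.4 = 0.02280 h⁻¹
C(t) = C₀ e^(−kt)  ⇒  t = ln(C₀/C) / k
t = ln(190/10.5) / 0.02280 = 2.896 / 0.02280 ≈ 127 hours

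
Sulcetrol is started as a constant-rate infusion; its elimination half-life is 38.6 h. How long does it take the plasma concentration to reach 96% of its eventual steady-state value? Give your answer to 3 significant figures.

k = ln 2 / 38.6 = 0.01796 h⁻¹
f = 1 − e^(−kt)  ⇒  t = −ln(1 − f) / k
t = −ln(1 − 0.96) / 0.01796 = 3.219 / 0.01796 ≈ 179 hours

179 hours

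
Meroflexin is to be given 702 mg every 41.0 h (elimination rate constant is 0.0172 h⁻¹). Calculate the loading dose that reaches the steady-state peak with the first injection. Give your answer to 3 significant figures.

1390 mg

Accumulation ratio R = 1 / (1 − e^(−kτ)) = 1 / (1 − e^(−0.01720×41.0)) = 1 / (1 − 0.4940) = 1.976
Loading dose = maintenance dose × R = 702 × 1.976 ≈ 1390 mg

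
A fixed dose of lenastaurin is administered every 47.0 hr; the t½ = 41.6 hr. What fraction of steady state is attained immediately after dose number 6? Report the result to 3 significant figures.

0.991

k = ln 2 / 41.6 = 0.01666 hr⁻¹
f_n = 1 − e^(−nkτ) = 1 − e^(−6 × 0.01666 × 47.0) = 1 − e^(−4.699) = 1 − 0.009107 ≈ 0.991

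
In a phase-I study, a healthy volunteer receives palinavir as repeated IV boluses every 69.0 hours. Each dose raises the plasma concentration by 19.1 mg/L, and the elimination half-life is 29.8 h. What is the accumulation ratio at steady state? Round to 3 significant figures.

k = ln 2 / 29.8 = 0.02326 h⁻¹
Fraction remaining after one interval: e^(−kτ) = e^(−0.02326 × 69.0) = 0.2009
R = 1 / (1 − 0.2009) = 1 / 0.7991 ≈ 1.25

1.25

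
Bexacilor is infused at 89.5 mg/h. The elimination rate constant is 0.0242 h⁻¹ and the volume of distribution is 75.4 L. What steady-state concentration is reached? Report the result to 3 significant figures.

CL = k · V = 0.0242 × 75.4 = 1.825 L/h
Css = rate / CL = 89.5 / 1.825 ≈ 49.0 µg/mL

49.0 µg/mL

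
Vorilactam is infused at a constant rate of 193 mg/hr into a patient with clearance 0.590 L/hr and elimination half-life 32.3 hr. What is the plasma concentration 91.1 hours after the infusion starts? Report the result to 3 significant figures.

Css = rate / CL = 193 / 0.590 = 327.1 mg/L
k = ln 2 / 32.3 = 0.02146 hr⁻¹
C(t) = Css (1 − e^(−kt)) = 327.1 × (1 − e^(−1.955)) = 327.1 × 0.8584 ≈ 281 mg/L

281 mg/L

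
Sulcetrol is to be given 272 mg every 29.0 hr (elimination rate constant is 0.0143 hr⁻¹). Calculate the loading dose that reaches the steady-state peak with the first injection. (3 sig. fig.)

Accumulation ratio R = 1 / (1 − e^(−kτ)) = 1 / (1 − e^(−0.01430×29.0)) = 1 / (1 − 0.6605) = 2.946
Loading dose = maintenance dose × R = 272 × 2.946 ≈ 801 mg

801 mg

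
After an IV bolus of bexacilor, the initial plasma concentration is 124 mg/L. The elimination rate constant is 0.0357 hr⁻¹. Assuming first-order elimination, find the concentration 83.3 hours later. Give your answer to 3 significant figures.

6.34 mg/L

C(t) = C₀ e^(−kt) = 124 × e^(−0.03570 × 83.3) = 124 × e^(−2.974) = 124 × 0.05111 ≈ 6.34 mg/L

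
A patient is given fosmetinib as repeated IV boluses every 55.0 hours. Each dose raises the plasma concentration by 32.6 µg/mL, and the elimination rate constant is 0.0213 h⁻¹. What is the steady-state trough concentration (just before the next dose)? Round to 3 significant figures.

14.6 µg/mL

Fraction remaining after one interval: e^(−kτ) = e^(−0.02130 × 55.0) = 0.3099
R = 1 / (1 − 0.3099) = 1.449
Css,max = 32.6 × 1.449 = 47.24 µg/mL
Css,min = Css,max × e^(−kτ) = 47.24 × 0.3099 ≈ 14.6 µg/mL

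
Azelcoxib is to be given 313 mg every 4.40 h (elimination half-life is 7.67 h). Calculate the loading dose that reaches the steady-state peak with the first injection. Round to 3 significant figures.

k = ln 2 / 7.67 = 0.09037 h⁻¹
Accumulation ratio R = 1 / (1 − e^(−kτ)) = 1 / (1 − e^(−0.09037×4.40)) = 1 / (1 − 0.6719) = 3.048
Loading dose = maintenance dose × R = 313 × 3.048 ≈ 954 mg

954 mg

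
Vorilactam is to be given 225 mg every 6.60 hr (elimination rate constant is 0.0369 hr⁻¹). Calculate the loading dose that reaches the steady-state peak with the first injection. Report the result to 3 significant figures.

Accumulation ratio R = 1 / (1 − e^(−kτ)) = 1 / (1 − e^(−0.03690×6.60)) = 1 / (1 − 0.7838) = 4.626
Loading dose = maintenance dose × R = 225 × 4.626 ≈ 1040 mg

1040 mg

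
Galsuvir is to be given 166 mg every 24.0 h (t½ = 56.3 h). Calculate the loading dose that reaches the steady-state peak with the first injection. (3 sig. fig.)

k = ln 2 / 56.3 = 0.01231 h⁻¹
Accumulation ratio R = 1 / (1 − e^(−kτ)) = 1 / (1 − e^(−0.01231×24.0)) = 1 / (1 − 0.7442) = 3.909
Loading dose = maintenance dose × R = 166 × 3.909 ≈ 649 mg

649 mg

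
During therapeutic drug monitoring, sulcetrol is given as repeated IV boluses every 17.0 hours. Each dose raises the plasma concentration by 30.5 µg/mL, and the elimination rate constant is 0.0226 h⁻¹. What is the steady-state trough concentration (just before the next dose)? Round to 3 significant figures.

65.1 µg/mL

Fraction remaining after one interval: e^(−kτ) = e^(−0.02260 × 17.0) = 0.6810
R = 1 / (1 − 0.6810) = 3.135
Css,max = 30.5 × 3.135 = 95.61 µg/mL
Css,min = Css,max × e^(−kτ) = 95.61 × 0.6810 ≈ 65.1 µg/mL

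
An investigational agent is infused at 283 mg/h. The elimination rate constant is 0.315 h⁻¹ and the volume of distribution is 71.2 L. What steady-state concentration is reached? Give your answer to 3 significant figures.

CL = k · V = 0.315 × 71.2 = 22.43 L/h
Css = rate / CL = 283 / 22.43 ≈ 12.6 mg/L

12.6 mg/L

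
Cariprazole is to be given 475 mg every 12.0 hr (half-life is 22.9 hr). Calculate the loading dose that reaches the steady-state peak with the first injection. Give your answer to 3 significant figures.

1560 mg

k = ln 2 / 22.9 = 0.03027 hr⁻¹
Accumulation ratio R = 1 / (1 − e^(−kτ)) = 1 / (1 − e^(−0.03027×12.0)) = 1 / (1 − 0.6954) = 3.283
Loading dose = maintenance dose × R = 475 × 3.283 ≈ 1560 mg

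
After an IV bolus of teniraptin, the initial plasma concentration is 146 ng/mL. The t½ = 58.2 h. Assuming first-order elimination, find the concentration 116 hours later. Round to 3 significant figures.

36.7 ng/mL

k = ln 2 / 58.2 = 0.01191 h⁻¹
116 h is 1.993 half-lives, so C = 146 × (1/2)^1.993 = 146 × 0.2512 ≈ 36.7 ng/mL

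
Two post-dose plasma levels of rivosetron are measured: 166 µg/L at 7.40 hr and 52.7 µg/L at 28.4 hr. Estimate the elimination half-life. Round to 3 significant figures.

12.7 hours

k = ln(C₁/C₂) / (t₂ − t₁) = ln(166/52.7) / (28.4 − 7.40)
  = 1.147 / 21.00 = 0.05464 hr⁻¹
t½ = ln 2 / k = ln 2 / 0.05464 ≈ 12.7 hours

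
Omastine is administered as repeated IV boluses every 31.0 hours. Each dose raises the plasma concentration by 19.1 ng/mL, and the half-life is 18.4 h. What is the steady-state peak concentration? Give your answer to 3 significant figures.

27.7 ng/mL

k = ln 2 / 18.4 = 0.03767 h⁻¹
Fraction remaining after one interval: e^(−kτ) = e^(−0.03767 × 31.0) = 0.3110
R = 1 / (1 − 0.3110) = 1.451
Css,max = 19.1 × 1.451 ≈ 27.7 ng/mL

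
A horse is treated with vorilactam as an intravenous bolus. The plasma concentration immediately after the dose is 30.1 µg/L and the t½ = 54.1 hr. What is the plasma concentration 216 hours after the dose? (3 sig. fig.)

1.89 µg/L

k = ln 2 / 54.1 = 0.01281 hr⁻¹
C(t) = C₀ e^(−kt) = 30.1 × e^(−0.01281 × 216) = 30.1 × e^(−2.767) = 30.1 × 0.06282 ≈ 1.89 µg/L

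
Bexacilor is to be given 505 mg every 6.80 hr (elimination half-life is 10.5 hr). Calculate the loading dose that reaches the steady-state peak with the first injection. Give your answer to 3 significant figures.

1400 mg

k = ln 2 / 10.5 = 0.06601 hr⁻¹
Accumulation ratio R = 1 / (1 − e^(−kτ)) = 1 / (1 − e^(−0.06601×6.80)) = 1 / (1 − 0.6383) = 2.765
Loading dose = maintenance dose × R = 505 × 2.765 ≈ 1400 mg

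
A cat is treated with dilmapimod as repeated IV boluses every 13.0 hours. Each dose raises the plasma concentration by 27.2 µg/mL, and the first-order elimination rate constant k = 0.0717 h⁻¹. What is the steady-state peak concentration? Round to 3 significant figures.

Fraction remaining after one interval: e^(−kτ) = e^(−0.07170 × 13.0) = 0.3937
R = 1 / (1 − 0.3937) = 1.649
Css,max = 27.2 × 1.649 ≈ 44.9 µg/mL

44.9 µg/mL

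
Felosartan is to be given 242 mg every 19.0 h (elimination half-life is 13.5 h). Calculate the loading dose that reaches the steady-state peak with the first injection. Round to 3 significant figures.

k = ln 2 / 13.5 = 0.05134 h⁻¹
Accumulation ratio R = 1 / (1 − e^(−kτ)) = 1 / (1 − e^(−0.05134×19.0)) = 1 / (1 − 0.3770) = 1.605
Loading dose = maintenance dose × R = 242 × 1.605 ≈ 388 mg

388 mg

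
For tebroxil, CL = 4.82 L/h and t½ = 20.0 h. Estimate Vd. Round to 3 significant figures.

k = ln 2 / t½ = ln 2 / 20.0 = 0.03466 h⁻¹
V = CL / k = 4.82 / 0.03466 ≈ 139 L

139 L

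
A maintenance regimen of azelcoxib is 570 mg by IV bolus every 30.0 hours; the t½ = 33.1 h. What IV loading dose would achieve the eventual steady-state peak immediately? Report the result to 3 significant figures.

1220 mg

k = ln 2 / 33.1 = 0.02094 h⁻¹
Accumulation ratio R = 1 / (1 − e^(−kτ)) = 1 / (1 − e^(−0.02094×30.0)) = 1 / (1 − 0.5335) = 2.144
Loading dose = maintenance dose × R = 570 × 2.144 ≈ 1220 mg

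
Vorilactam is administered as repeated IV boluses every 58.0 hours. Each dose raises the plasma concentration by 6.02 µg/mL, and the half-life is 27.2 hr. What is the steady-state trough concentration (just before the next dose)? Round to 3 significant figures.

k = ln 2 / 27.2 = 0.02548 hr⁻¹
Fraction remaining after one interval: e^(−kτ) = e^(−0.02548 × 58.0) = 0.2281
R = 1 / (1 − 0.2281) = 1.295
Css,max = 6.02 × 1.295 = 7.799 µg/mL
Css,min = Css,max × e^(−kτ) = 7.799 × 0.2281 ≈ 1.78 µg/mL

1.78 µg/mL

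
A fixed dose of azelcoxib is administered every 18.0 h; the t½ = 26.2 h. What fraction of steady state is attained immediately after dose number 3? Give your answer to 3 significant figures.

0.760

k = ln 2 / 26.2 = 0.02646 h⁻¹
f_n = 1 − e^(−nkτ) = 1 − e^(−3 × 0.02646 × 18.0) = 1 − e^(−1.429) = 1 − 0.2396 ≈ 0.760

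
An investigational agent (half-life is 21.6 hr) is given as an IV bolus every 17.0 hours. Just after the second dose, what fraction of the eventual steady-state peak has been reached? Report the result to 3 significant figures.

k = ln 2 / 21.6 = 0.03209 hr⁻¹
f_n = 1 − e^(−nkτ) = 1 − e^(−2 × 0.03209 × 17.0) = 1 − e^(−1.091) = 1 − 0.3359 ≈ 0.664

0.664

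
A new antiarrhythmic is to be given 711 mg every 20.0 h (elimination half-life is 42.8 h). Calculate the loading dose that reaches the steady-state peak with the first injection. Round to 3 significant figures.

k = ln 2 / 42.8 = 0.01620 h⁻¹
Accumulation ratio R = 1 / (1 − e^(−kτ)) = 1 / (1 − e^(−0.01620×20.0)) = 1 / (1 − 0.7233) = 3.614
Loading dose = maintenance dose × R = 711 × 3.614 ≈ 2570 mg

2570 mg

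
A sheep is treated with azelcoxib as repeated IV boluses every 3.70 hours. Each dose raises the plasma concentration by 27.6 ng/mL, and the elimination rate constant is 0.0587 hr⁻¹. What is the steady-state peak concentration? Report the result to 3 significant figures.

Fraction remaining after one interval: e^(−kτ) = e^(−0.05870 × 3.70) = 0.8048
R = 1 / (1 − 0.8048) = 5.122
Css,max = 27.6 × 5.122 ≈ 141 ng/mL

141 ng/mL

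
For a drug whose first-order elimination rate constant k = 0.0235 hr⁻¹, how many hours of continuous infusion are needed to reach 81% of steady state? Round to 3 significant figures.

70.7 hours

f = 1 − e^(−kt)  ⇒  t = −ln(1 − f) / k
t = −ln(1 − 0.81) / 0.02350 = 1.661 / 0.02350 ≈ 70.7 hours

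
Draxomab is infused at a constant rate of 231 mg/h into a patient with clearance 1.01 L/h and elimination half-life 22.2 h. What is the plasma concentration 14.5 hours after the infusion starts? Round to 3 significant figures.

83.3 µg/mL

Css = rate / CL = 231 / 1.01 = 228.7 µg/mL
k = ln 2 / 22.2 = 0.03122 h⁻¹
C(t) = Css (1 − e^(−kt)) = 228.7 × (1 − e^(−0.4527)) = 228.7 × 0.3641 ≈ 83.3 µg/mL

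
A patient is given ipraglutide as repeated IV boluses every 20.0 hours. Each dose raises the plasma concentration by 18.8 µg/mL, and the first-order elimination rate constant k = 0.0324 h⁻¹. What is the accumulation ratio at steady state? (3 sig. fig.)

2.10

Fraction remaining after one interval: e^(−kτ) = e^(−0.03240 × 20.0) = 0.5231
R = 1 / (1 − 0.5231) = 1 / 0.4769 ≈ 2.10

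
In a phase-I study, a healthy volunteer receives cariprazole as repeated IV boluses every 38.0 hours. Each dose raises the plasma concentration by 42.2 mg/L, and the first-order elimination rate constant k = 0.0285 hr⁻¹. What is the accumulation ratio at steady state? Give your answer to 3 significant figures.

Fraction remaining after one interval: e^(−kτ) = e^(−0.02850 × 38.0) = 0.3386
R = 1 / (1 − 0.3386) = 1 / 0.6614 ≈ 1.51

1.51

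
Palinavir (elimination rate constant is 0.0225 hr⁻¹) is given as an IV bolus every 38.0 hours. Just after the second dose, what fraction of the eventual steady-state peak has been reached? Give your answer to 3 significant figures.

f_n = 1 − e^(−nkτ) = 1 − e^(−2 × 0.02250 × 38.0) = 1 − e^(−1.710) = 1 − 0.1809 ≈ 0.819

0.819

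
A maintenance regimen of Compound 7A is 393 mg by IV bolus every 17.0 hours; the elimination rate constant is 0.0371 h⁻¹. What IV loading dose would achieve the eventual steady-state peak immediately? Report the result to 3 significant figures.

840 mg

Accumulation ratio R = 1 / (1 − e^(−kτ)) = 1 / (1 − e^(−0.03710×17.0)) = 1 / (1 − 0.5322) = 2.138
Loading dose = maintenance dose × R = 393 × 2.138 ≈ 840 mg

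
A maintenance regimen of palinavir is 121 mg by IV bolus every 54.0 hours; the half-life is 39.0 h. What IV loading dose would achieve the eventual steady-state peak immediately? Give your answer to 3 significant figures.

196 mg

k = ln 2 / 39.0 = 0.01777 h⁻¹
Accumulation ratio R = 1 / (1 − e^(−kτ)) = 1 / (1 − e^(−0.01777×54.0)) = 1 / (1 − 0.3830) = 1.621
Loading dose = maintenance dose × R = 121 × 1.621 ≈ 196 mg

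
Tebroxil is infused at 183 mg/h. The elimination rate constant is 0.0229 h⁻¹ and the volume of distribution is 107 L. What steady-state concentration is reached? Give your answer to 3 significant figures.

CL = k · V = 0.0229 × 107 = 2.450 L/h
Css = rate / CL = 183 / 2.450 ≈ 74.7 mg/L

74.7 mg/L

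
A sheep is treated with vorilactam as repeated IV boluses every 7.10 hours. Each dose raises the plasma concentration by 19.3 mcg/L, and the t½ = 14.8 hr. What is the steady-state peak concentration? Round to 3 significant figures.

68.2 mcg/L

k = ln 2 / 14.8 = 0.04683 hr⁻¹
Fraction remaining after one interval: e^(−kτ) = e^(−0.04683 × 7.10) = 0.7171
R = 1 / (1 − 0.7171) = 3.535
Css,max = 19.3 × 3.535 ≈ 68.2 mcg/L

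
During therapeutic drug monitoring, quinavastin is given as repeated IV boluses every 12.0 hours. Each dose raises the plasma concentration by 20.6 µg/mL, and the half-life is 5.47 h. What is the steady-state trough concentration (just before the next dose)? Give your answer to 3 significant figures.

5.76 µg/mL

k = ln 2 / 5.47 = 0.1267 h⁻¹
Fraction remaining after one interval: e^(−kτ) = e^(−0.1267 × 12.0) = 0.2186
R = 1 / (1 − 0.2186) = 1.280
Css,max = 20.6 × 1.280 = 26.36 µg/mL
Css,min = Css,max × e^(−kτ) = 26.36 × 0.2186 ≈ 5.76 µg/mL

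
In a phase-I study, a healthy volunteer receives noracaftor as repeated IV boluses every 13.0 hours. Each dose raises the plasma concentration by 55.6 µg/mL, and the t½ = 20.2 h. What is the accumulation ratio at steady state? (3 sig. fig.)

2.78

k = ln 2 / 20.2 = 0.03431 h⁻¹
Fraction remaining after one interval: e^(−kτ) = e^(−0.03431 × 13.0) = 0.6401
R = 1 / (1 − 0.6401) = 1 / 0.3599 ≈ 2.78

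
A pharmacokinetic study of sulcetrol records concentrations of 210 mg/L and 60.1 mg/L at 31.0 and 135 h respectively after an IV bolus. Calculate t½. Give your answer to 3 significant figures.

57.6 hours

k = ln(C₁/C₂) / (t₂ − t₁) = ln(210/60.1) / (135 − 31.0)
  = 1.251 / 104.0 = 0.01203 h⁻¹
t½ = ln 2 / k = ln 2 / 0.01203 ≈ 57.6 hours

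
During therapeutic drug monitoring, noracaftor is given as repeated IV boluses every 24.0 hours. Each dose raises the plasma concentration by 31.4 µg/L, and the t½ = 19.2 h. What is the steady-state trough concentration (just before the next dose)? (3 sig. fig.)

22.8 µg/L

k = ln 2 / 19.2 = 0.03610 h⁻¹
Fraction remaining after one interval: e^(−kτ) = e^(−0.03610 × 24.0) = 0.4204
R = 1 / (1 − 0.4204) = 1.725
Css,max = 31.4 × 1.725 = 54.18 µg/L
Css,min = Css,max × e^(−kτ) = 54.18 × 0.4204 ≈ 22.8 µg/L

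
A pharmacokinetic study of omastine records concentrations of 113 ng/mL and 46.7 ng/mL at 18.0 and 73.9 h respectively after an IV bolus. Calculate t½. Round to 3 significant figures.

k = ln(C₁/C₂) / (t₂ − t₁) = ln(113/46.7) / (73.9 − 18.0)
  = 0.8836 / 55.90 = 0.01581 h⁻¹
t½ = ln 2 / k = ln 2 / 0.01581 ≈ 43.8 hours

43.8 hours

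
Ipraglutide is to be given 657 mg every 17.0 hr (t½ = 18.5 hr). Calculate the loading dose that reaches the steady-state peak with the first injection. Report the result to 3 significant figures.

1390 mg

k = ln 2 / 18.5 = 0.03747 hr⁻¹
Accumulation ratio R = 1 / (1 − e^(−kτ)) = 1 / (1 − e^(−0.03747×17.0)) = 1 / (1 − 0.5289) = 2.123
Loading dose = maintenance dose × R = 657 × 2.123 ≈ 1390 mg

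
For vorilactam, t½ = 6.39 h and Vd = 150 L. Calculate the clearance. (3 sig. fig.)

k = ln 2 / t½ = ln 2 / 6.39 = 0.1085 h⁻¹
CL = k · V = 0.1085 × 150 ≈ 16.3 L/h

16.3 L/h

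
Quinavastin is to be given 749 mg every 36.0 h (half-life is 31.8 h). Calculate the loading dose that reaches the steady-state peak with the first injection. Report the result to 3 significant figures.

1380 mg

k = ln 2 / 31.8 = 0.02180 h⁻¹
Accumulation ratio R = 1 / (1 − e^(−kτ)) = 1 / (1 − e^(−0.02180×36.0)) = 1 / (1 − 0.4563) = 1.839
Loading dose = maintenance dose × R = 749 × 1.839 ≈ 1380 mg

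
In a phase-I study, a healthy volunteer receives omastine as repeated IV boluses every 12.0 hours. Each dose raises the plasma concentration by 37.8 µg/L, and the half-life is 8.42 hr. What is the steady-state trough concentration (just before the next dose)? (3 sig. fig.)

22.4 µg/L

k = ln 2 / 8.42 = 0.08232 hr⁻¹
Fraction remaining after one interval: e^(−kτ) = e^(−0.08232 × 12.0) = 0.3724
R = 1 / (1 − 0.3724) = 1.593
Css,max = 37.8 × 1.593 = 60.23 µg/L
Css,min = Css,max × e^(−kτ) = 60.23 × 0.3724 ≈ 22.4 µg/L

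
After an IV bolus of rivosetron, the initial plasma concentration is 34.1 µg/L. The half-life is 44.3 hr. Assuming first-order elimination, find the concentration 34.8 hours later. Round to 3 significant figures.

19.8 µg/L

k = ln 2 / 44.3 = 0.01565 hr⁻¹
C(t) = C₀ e^(−kt) = 34.1 × e^(−0.01565 × 34.8) = 34.1 × e^(−0.5445) = 34.1 × 0.5801 ≈ 19.8 µg/L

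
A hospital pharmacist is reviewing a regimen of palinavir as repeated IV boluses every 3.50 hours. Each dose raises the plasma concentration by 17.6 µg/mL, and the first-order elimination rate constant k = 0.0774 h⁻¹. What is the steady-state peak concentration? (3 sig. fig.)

Fraction remaining after one interval: e^(−kτ) = e^(−0.07740 × 3.50) = 0.7627
R = 1 / (1 − 0.7627) = 4.214
Css,max = 17.6 × 4.214 ≈ 74.2 µg/mL

74.2 µg/mL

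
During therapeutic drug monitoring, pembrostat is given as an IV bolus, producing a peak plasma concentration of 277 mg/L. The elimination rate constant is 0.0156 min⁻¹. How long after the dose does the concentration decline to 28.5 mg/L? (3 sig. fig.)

146 minutes

C(t) = C₀ e^(−kt)  ⇒  t = ln(C₀/C) / k
t = ln(277/28.5) / 0.01560 = 2.274 / 0.01560 ≈ 146 minutes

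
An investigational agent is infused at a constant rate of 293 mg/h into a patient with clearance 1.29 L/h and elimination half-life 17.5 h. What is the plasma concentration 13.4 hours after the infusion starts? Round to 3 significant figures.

Css = rate / CL = 293 / 1.29 = 227.1 µg/mL
k = ln 2 / 17.5 = 0.03961 h⁻¹
C(t) = Css (1 − e^(−kt)) = 227.1 × (1 − e^(−0.5308)) = 227.1 × 0.4118 ≈ 93.5 µg/mL

93.5 µg/mL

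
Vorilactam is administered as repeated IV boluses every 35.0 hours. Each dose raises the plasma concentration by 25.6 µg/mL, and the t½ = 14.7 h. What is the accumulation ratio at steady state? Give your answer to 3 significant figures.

1.24

k = ln 2 / 14.7 = 0.04715 h⁻¹
Fraction remaining after one interval: e^(−kτ) = e^(−0.04715 × 35.0) = 0.1920
R = 1 / (1 − 0.1920) = 1 / 0.8080 ≈ 1.24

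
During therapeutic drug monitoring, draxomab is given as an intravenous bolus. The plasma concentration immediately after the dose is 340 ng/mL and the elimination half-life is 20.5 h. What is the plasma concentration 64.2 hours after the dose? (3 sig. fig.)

k = ln 2 / 20.5 = 0.03381 h⁻¹
64.2 h is 3.132 half-lives, so C = 340 × (1/2)^3.132 = 340 × 0.1141 ≈ 38.8 ng/mL

38.8 ng/mL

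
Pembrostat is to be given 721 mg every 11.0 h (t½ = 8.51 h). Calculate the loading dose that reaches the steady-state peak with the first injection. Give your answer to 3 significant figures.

1220 mg

k = ln 2 / 8.51 = 0.08145 h⁻¹
Accumulation ratio R = 1 / (1 − e^(−kτ)) = 1 / (1 − e^(−0.08145×11.0)) = 1 / (1 − 0.4082) = 1.690
Loading dose = maintenance dose × R = 721 × 1.690 ≈ 1220 mg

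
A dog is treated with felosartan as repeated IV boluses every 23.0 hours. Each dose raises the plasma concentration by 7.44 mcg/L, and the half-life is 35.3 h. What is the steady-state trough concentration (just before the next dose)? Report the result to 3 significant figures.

k = ln 2 / 35.3 = 0.01964 h⁻¹
Fraction remaining after one interval: e^(−kτ) = e^(−0.01964 × 23.0) = 0.6366
R = 1 / (1 − 0.6366) = 2.752
Css,max = 7.44 × 2.752 = 20.47 mcg/L
Css,min = Css,max × e^(−kτ) = 20.47 × 0.6366 ≈ 13.0 mcg/L

13.0 mcg/L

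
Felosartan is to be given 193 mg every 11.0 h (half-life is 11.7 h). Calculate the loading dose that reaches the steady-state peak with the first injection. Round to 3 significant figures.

k = ln 2 / 11.7 = 0.05924 h⁻¹
Accumulation ratio R = 1 / (1 − e^(−kτ)) = 1 / (1 − e^(−0.05924×11.0)) = 1 / (1 − 0.5212) = 2.088
Loading dose = maintenance dose × R = 193 × 2.088 ≈ 403 mg

403 mg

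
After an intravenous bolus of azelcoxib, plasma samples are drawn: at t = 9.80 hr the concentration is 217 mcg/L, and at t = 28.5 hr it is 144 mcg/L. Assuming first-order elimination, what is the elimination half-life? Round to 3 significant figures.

k = ln(C₁/C₂) / (t₂ − t₁) = ln(217/144) / (28.5 − 9.80)
  = 0.4101 / 18.70 = 0.02193 hr⁻¹
t½ = ln 2 / k = ln 2 / 0.02193 ≈ 31.6 hours

31.6 hours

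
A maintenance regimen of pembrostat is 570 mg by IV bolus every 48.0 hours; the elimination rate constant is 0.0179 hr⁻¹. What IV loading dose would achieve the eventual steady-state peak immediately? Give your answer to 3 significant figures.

Accumulation ratio R = 1 / (1 − e^(−kτ)) = 1 / (1 − e^(−0.01790×48.0)) = 1 / (1 − 0.4235) = 1.735
Loading dose = maintenance dose × R = 570 × 1.735 ≈ 989 mg

989 mg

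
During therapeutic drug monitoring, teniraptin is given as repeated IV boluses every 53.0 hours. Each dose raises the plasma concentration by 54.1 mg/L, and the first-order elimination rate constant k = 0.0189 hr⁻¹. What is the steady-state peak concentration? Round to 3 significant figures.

Fraction remaining after one interval: e^(−kτ) = e^(−0.01890 × 53.0) = 0.3673
R = 1 / (1 − 0.3673) = 1.580
Css,max = 54.1 × 1.580 ≈ 85.5 mg/L

85.5 mg/L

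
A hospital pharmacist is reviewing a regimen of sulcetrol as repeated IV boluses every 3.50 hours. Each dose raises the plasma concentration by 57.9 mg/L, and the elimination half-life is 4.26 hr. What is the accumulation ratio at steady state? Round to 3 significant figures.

k = ln 2 / 4.26 = 0.1627 hr⁻¹
Fraction remaining after one interval: e^(−kτ) = e^(−0.1627 × 3.50) = 0.5658
R = 1 / (1 − 0.5658) = 1 / 0.4342 ≈ 2.30

2.30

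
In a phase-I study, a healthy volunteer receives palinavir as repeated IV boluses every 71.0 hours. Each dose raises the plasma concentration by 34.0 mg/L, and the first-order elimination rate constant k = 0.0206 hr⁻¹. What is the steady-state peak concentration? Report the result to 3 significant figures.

Fraction remaining after one interval: e^(−kτ) = e^(−0.02060 × 71.0) = 0.2316
R = 1 / (1 − 0.2316) = 1.301
Css,max = 34.0 × 1.301 ≈ 44.2 mg/L

44.2 mg/L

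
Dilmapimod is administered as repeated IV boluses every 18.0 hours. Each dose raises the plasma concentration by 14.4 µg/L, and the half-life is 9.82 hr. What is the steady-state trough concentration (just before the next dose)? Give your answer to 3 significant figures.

5.62 µg/L

k = ln 2 / 9.82 = 0.07059 hr⁻¹
Fraction remaining after one interval: e^(−kτ) = e^(−0.07059 × 18.0) = 0.2807
R = 1 / (1 − 0.2807) = 1.390
Css,max = 14.4 × 1.390 = 20.02 µg/L
Css,min = Css,max × e^(−kτ) = 20.02 × 0.2807 ≈ 5.62 µg/L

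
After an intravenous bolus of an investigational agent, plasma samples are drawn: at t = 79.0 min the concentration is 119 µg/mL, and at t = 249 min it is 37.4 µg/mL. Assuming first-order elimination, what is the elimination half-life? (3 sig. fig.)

102 minutes

k = ln(C₁/C₂) / (t₂ − t₁) = ln(119/37.4) / (249 − 79.0)
  = 1.157 / 170.0 = 0.006809 min⁻¹
t½ = ln 2 / k = ln 2 / 0.006809 ≈ 102 minutes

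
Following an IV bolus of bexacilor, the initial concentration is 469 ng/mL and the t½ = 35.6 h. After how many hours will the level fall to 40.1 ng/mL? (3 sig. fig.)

k = ln 2 / 35.6 = 0.01947 h⁻¹
C(t) = C₀ e^(−kt)  ⇒  t = ln(C₀/C) / k
t = ln(469/40.1) / 0.01947 = 2.459 / 0.01947 ≈ 126 hours

126 hours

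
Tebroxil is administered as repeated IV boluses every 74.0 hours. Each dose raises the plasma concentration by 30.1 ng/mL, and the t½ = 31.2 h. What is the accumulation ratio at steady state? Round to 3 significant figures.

k = ln 2 / 31.2 = 0.02222 h⁻¹
Fraction remaining after one interval: e^(−kτ) = e^(−0.02222 × 74.0) = 0.1932
R = 1 / (1 − 0.1932) = 1 / 0.8068 ≈ 1.24

1.24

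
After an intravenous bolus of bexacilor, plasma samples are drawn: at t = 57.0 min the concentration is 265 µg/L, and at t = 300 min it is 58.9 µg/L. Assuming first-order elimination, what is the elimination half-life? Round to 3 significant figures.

k = ln(C₁/C₂) / (t₂ − t₁) = ln(265/58.9) / (300 − 57.0)
  = 1.504 / 243.0 = 0.006189 min⁻¹
t½ = ln 2 / k = ln 2 / 0.006189 ≈ 112 minutes

112 minutes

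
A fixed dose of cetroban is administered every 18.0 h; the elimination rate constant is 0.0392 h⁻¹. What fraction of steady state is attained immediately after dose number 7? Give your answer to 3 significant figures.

0.993

f_n = 1 − e^(−nkτ) = 1 − e^(−7 × 0.03920 × 18.0) = 1 − e^(−4.939) = 1 − 0.007160 ≈ 0.993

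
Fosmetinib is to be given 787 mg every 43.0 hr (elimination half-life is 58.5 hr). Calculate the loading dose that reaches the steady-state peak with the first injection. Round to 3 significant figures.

1970 mg

k = ln 2 / 58.5 = 0.01185 hr⁻¹
Accumulation ratio R = 1 / (1 − e^(−kτ)) = 1 / (1 − e^(−0.01185×43.0)) = 1 / (1 − 0.6008) = 2.505
Loading dose = maintenance dose × R = 787 × 2.505 ≈ 1970 mg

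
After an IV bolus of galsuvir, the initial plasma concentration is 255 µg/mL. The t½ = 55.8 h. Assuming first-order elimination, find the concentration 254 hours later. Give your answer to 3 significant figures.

k = ln 2 / 55.8 = 0.01242 h⁻¹
254 h is 4.552 half-lives, so C = 255 × (1/2)^4.552 = 255 × 0.04263 ≈ 10.9 µg/mL

10.9 µg/mL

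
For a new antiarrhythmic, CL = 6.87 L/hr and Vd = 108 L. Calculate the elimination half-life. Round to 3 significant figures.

10.9 hours

k = CL / V = 6.87 / 108 = 0.06361 hr⁻¹
t½ = ln 2 / k = ln 2 / 0.06361 ≈ 10.9 hours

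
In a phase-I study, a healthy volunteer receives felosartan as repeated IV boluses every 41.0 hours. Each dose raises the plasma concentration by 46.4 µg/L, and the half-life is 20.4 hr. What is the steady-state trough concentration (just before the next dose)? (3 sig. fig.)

15.3 µg/L

k = ln 2 / 20.4 = 0.03398 hr⁻¹
Fraction remaining after one interval: e^(−kτ) = e^(−0.03398 × 41.0) = 0.2483
R = 1 / (1 − 0.2483) = 1.330
Css,max = 46.4 × 1.330 = 61.73 µg/L
Css,min = Css,max × e^(−kτ) = 61.73 × 0.2483 ≈ 15.3 µg/L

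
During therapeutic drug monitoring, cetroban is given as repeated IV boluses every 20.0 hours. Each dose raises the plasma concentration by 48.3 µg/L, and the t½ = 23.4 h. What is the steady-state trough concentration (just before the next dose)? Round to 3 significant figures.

k = ln 2 / 23.4 = 0.02962 h⁻¹
Fraction remaining after one interval: e^(−kτ) = e^(−0.02962 × 20.0) = 0.5530
R = 1 / (1 − 0.5530) = 2.237
Css,max = 48.3 × 2.237 = 108.0 µg/L
Css,min = Css,max × e^(−kτ) = 108.0 × 0.5530 ≈ 59.7 µg/L

59.7 µg/L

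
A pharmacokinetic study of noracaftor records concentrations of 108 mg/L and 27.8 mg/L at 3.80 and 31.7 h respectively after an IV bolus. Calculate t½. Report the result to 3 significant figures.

14.3 hours

k = ln(C₁/C₂) / (t₂ − t₁) = ln(108/27.8) / (31.7 − 3.80)
  = 1.357 / 27.90 = 0.04864 h⁻¹
t½ = ln 2 / k = ln 2 / 0.04864 ≈ 14.3 hours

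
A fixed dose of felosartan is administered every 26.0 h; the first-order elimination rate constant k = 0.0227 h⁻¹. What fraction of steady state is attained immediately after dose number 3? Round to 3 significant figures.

0.830

f_n = 1 − e^(−nkτ) = 1 − e^(−3 × 0.02270 × 26.0) = 1 − e^(−1.771) = 1 − 0.1702 ≈ 0.830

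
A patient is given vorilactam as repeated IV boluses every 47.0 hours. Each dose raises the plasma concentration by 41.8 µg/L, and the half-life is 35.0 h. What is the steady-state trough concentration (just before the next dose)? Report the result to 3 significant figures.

k = ln 2 / 35.0 = 0.01980 h⁻¹
Fraction remaining after one interval: e^(−kτ) = e^(−0.01980 × 47.0) = 0.3942
R = 1 / (1 − 0.3942) = 1.651
Css,max = 41.8 × 1.651 = 69.00 µg/L
Css,min = Css,max × e^(−kτ) = 69.00 × 0.3942 ≈ 27.2 µg/L

27.2 µg/L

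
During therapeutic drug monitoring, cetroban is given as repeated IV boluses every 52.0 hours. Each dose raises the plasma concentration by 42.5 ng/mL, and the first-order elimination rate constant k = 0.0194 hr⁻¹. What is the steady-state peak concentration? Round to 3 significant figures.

Fraction remaining after one interval: e^(−kτ) = e^(−0.01940 × 52.0) = 0.3647
R = 1 / (1 − 0.3647) = 1.574
Css,max = 42.5 × 1.574 ≈ 66.9 ng/mL

66.9 ng/mL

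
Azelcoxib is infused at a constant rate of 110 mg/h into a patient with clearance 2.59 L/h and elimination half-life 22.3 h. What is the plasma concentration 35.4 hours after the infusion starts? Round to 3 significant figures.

28.3 µg/mL

Css = rate / CL = 110 / 2.59 = 42.47 µg/mL
k = ln 2 / 22.3 = 0.03108 h⁻¹
C(t) = Css (1 − e^(−kt)) = 42.47 × (1 − e^(−1.100)) = 42.47 × 0.6672 ≈ 28.3 µg/mL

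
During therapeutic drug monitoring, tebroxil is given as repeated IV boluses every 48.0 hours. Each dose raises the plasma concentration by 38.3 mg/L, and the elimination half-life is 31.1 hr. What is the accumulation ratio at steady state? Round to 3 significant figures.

1.52

k = ln 2 / 31.1 = 0.02229 hr⁻¹
Fraction remaining after one interval: e^(−kτ) = e^(−0.02229 × 48.0) = 0.3431
R = 1 / (1 − 0.3431) = 1 / 0.6569 ≈ 1.52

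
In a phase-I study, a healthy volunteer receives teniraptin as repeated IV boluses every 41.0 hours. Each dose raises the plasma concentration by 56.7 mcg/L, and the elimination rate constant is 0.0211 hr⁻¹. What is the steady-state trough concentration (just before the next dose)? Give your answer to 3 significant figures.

41.2 mcg/L

Fraction remaining after one interval: e^(−kτ) = e^(−0.02110 × 41.0) = 0.4210
R = 1 / (1 − 0.4210) = 1.727
Css,max = 56.7 × 1.727 = 97.93 mcg/L
Css,min = Css,max × e^(−kτ) = 97.93 × 0.4210 ≈ 41.2 mcg/L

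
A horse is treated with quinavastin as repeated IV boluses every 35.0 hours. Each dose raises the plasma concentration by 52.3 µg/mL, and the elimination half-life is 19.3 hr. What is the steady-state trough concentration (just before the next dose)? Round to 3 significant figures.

k = ln 2 / 19.3 = 0.03591 hr⁻¹
Fraction remaining after one interval: e^(−kτ) = e^(−0.03591 × 35.0) = 0.2845
R = 1 / (1 − 0.2845) = 1.398
Css,max = 52.3 × 1.398 = 73.10 µg/mL
Css,min = Css,max × e^(−kτ) = 73.10 × 0.2845 ≈ 20.8 µg/mL

20.8 µg/mL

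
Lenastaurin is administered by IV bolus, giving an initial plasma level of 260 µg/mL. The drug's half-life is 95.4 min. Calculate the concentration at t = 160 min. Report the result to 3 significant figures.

k = ln 2 / 95.4 = 0.007266 min⁻¹
C(t) = C₀ e^(−kt) = 260 × e^(−0.007266 × 160) = 260 × e^(−1.163) = 260 × 0.3127 ≈ 81.3 µg/mL

81.3 µg/mL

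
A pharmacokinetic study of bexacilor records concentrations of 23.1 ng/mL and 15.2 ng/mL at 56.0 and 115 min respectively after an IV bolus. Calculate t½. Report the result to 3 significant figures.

k = ln(C₁/C₂) / (t₂ − t₁) = ln(23.1/15.2) / (115 − 56.0)
  = 0.4185 / 59.00 = 0.007094 min⁻¹
t½ = ln 2 / k = ln 2 / 0.007094 ≈ 97.7 minutes

97.7 minutes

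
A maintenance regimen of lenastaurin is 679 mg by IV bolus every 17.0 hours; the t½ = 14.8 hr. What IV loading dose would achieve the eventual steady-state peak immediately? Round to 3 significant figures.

1240 mg

k = ln 2 / 14.8 = 0.04683 hr⁻¹
Accumulation ratio R = 1 / (1 − e^(−kτ)) = 1 / (1 − e^(−0.04683×17.0)) = 1 / (1 − 0.4510) = 1.822
Loading dose = maintenance dose × R = 679 × 1.822 ≈ 1240 mg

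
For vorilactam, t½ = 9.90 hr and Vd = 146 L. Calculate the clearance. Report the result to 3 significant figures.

k = ln 2 / t½ = ln 2 / 9.90 = 0.07001 hr⁻¹
CL = k · V = 0.07001 × 146 ≈ 10.2 L/hr

10.2 L/hr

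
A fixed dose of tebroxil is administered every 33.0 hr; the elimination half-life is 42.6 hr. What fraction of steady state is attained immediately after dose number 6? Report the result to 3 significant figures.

0.960

k = ln 2 / 42.6 = 0.01627 hr⁻¹
f_n = 1 − e^(−nkτ) = 1 − e^(−6 × 0.01627 × 33.0) = 1 − e^(−3.222) = 1 − 0.03989 ≈ 0.960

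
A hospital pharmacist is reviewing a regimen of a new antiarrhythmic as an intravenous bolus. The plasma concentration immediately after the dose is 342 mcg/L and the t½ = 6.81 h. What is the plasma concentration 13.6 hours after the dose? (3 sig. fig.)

k = ln 2 / 6.81 = 0.1018 h⁻¹
C(t) = C₀ e^(−kt) = 342 × e^(−0.1018 × 13.6) = 342 × e^(−1.384) = 342 × 0.2505 ≈ 85.7 mcg/L

85.7 mcg/L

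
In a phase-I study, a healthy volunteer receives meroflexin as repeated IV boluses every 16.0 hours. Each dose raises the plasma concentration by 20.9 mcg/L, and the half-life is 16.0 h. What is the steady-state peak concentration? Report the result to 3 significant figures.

41.8 mcg/L

k = ln 2 / 16.0 = 0.04332 h⁻¹
Fraction remaining after one interval: e^(−kτ) = e^(−0.04332 × 16.0) = 0.5000
R = 1 / (1 − 0.5000) = 2.000
Css,max = 20.9 × 2.000 ≈ 41.8 mcg/L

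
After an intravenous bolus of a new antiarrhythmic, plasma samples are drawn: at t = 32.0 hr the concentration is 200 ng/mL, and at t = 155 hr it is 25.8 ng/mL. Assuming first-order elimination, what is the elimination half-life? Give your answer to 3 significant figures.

41.6 hours

k = ln(C₁/C₂) / (t₂ − t₁) = ln(200/25.8) / (155 − 32.0)
  = 2.048 / 123.0 = 0.01665 hr⁻¹
t½ = ln 2 / k = ln 2 / 0.01665 ≈ 41.6 hours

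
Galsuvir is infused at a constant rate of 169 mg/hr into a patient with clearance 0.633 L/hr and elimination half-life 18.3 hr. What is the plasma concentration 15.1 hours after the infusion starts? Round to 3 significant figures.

116 mg/L

Css = rate / CL = 169 / 0.633 = 267.0 mg/L
k = ln 2 / 18.3 = 0.03788 hr⁻¹
C(t) = Css (1 − e^(−kt)) = 267.0 × (1 − e^(−0.5719)) = 267.0 × 0.4356 ≈ 116 mg/L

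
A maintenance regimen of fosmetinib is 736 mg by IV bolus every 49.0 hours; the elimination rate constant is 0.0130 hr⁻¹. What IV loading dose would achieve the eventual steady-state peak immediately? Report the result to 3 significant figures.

1560 mg

Accumulation ratio R = 1 / (1 − e^(−kτ)) = 1 / (1 − e^(−0.01300×49.0)) = 1 / (1 − 0.5289) = 2.123
Loading dose = maintenance dose × R = 736 × 2.123 ≈ 1560 mg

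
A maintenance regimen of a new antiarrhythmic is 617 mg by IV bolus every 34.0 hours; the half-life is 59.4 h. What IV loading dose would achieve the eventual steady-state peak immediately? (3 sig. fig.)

k = ln 2 / 59.4 = 0.01167 h⁻¹
Accumulation ratio R = 1 / (1 − e^(−kτ)) = 1 / (1 − e^(−0.01167×34.0)) = 1 / (1 − 0.6725) = 3.053
Loading dose = maintenance dose × R = 617 × 3.053 ≈ 1880 mg

1880 mg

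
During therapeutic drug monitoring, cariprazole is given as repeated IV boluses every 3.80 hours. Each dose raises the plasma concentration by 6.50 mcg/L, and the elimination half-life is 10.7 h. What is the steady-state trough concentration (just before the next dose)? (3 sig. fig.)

23.3 mcg/L

k = ln 2 / 10.7 = 0.06478 h⁻¹
Fraction remaining after one interval: e^(−kτ) = e^(−0.06478 × 3.80) = 0.7818
R = 1 / (1 − 0.7818) = 4.583
Css,max = 6.50 × 4.583 = 29.79 mcg/L
Css,min = Css,max × e^(−kτ) = 29.79 × 0.7818 ≈ 23.3 mcg/L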